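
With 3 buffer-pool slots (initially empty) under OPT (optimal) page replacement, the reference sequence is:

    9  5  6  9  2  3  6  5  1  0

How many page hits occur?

3

9: fault, frames [9]
5: fault, frames [9, 5]
6: fault, frames [9, 5, 6]
9: hit
2: fault, evict 9, frames [5, 6, 2]
3: fault, evict 2, frames [5, 6, 3]
6: hit
5: hit
1: fault, evict 3, frames [5, 6, 1]
0: fault, evict 1, frames [5, 6, 0]
Hits: 3.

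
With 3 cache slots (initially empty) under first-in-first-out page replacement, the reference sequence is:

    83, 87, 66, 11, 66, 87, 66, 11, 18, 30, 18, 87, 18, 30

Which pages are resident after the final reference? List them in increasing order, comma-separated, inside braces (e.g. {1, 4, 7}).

{18, 30, 87}

83: fault, frames [83]
87: fault, frames [83, 87]
66: fault, frames [83, 87, 66]
11: fault, evict 83, frames [87, 66, 11]
66: hit
87: hit
66: hit
11: hit
18: fault, evict 87, frames [66, 11, 18]
30: fault, evict 66, frames [11, 18, 30]
18: hit
87: fault, evict 11, frames [18, 30, 87]
18: hit
30: hit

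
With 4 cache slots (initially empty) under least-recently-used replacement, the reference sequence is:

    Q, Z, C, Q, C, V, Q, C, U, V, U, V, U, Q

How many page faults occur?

Q: miss, frames {Q}
Z: miss, frames {Q,Z}
C: miss, frames {Q,Z,C}
Q: hit
C: hit
V: miss, frames {Z,Q,C,V}
Q: hit
C: hit
U: miss, evict Z, frames {V,Q,C,U}
V: hit
U: hit
V: hit
U: hit
Q: hit
Page faults: 5.

5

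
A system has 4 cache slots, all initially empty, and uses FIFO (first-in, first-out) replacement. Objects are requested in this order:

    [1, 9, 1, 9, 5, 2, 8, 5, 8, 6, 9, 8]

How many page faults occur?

1 -> miss, frames (1)
9 -> miss, frames (1 9)
1 -> hit
9 -> hit
5 -> miss, frames (1 9 5)
2 -> miss, frames (1 9 5 2)
8 -> miss, evict 1, frames (9 5 2 8)
5 -> hit
8 -> hit
6 -> miss, evict 9, frames (5 2 8 6)
9 -> miss, evict 5, frames (2 8 6 9)
8 -> hit
Page faults: 7.

7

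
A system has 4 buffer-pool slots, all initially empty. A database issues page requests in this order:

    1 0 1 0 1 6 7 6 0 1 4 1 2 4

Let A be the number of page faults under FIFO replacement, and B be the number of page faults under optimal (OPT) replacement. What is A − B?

Under FIFO: F F . . . F F . . . F F F . → 7 faults.
Under OPT: F F . . . F F . . . F . F . → 6 faults.
A − B = 7 − 6 = 1.

1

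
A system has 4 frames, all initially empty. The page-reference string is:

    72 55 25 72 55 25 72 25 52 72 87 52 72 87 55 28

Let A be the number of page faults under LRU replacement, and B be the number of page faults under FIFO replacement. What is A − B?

Under LRU: F F F . . . . . F . F . . . F F → 7 faults.
Under FIFO: F F F . . . . . F . F . F . F F → 8 faults.
A − B = 7 − 8 = -1.

-1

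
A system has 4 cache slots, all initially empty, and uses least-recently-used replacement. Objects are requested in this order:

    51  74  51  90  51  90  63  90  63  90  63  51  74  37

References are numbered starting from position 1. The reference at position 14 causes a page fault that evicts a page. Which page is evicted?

pos 1: 51 -> fault, frames {51}
pos 2: 74 -> fault, frames {51,74}
pos 3: 51 -> hit
pos 4: 90 -> fault, frames {74,51,90}
pos 5: 51 -> hit
pos 6: 90 -> hit
pos 7: 63 -> fault, frames {74,51,90,63}
pos 8: 90 -> hit
pos 9: 63 -> hit
pos 10: 90 -> hit
pos 11: 63 -> hit
pos 12: 51 -> hit
pos 13: 74 -> hit
pos 14: 37 -> fault, evict 90, frames {63,51,74,37}
At position 14, page 90 is evicted.

90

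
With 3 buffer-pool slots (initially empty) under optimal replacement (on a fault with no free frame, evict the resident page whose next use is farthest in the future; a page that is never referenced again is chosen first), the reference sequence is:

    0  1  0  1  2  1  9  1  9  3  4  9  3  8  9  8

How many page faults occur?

7

0: miss, frames [0]
1: miss, frames [0, 1]
0: hit
1: hit
2: miss, frames [0, 1, 2]
1: hit
9: miss, evict 2, frames [0, 1, 9]
1: hit
9: hit
3: miss, evict 1, frames [0, 9, 3]
4: miss, evict 0, frames [9, 3, 4]
9: hit
3: hit
8: miss, evict 4, frames [9, 3, 8]
9: hit
8: hit
Page faults: 7.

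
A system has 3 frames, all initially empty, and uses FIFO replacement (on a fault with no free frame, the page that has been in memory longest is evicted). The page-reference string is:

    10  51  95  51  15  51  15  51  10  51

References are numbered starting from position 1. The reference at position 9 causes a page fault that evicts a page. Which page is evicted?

51

pos 1: 10: miss, frames [10]
pos 2: 51: miss, frames [10, 51]
pos 3: 95: miss, frames [10, 51, 95]
pos 4: 51: hit
pos 5: 15: miss, evict 10, frames [51, 95, 15]
pos 6: 51: hit
pos 7: 15: hit
pos 8: 51: hit
pos 9: 10: miss, evict 51, frames [95, 15, 10]
At position 9, page 51 is evicted.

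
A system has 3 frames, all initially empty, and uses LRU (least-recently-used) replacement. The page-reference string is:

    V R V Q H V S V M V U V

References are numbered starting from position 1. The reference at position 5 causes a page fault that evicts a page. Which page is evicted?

pos 1: V -> fault, frames (V)
pos 2: R -> fault, frames (V R)
pos 3: V -> hit
pos 4: Q -> fault, frames (R V Q)
pos 5: H -> fault, evict R, frames (V Q H)
At position 5, page R is evicted.

R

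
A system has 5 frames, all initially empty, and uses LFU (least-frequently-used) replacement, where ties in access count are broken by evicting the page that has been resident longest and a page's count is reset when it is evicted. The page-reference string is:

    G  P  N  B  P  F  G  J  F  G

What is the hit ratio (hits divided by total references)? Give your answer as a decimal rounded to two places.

0.40

G -> fault, frames [G]
P -> fault, frames [G, P]
N -> fault, frames [G, P, N]
B -> fault, frames [G, P, N, B]
P -> hit
F -> fault, frames [G, P, N, B, F]
G -> hit
J -> fault, evict N, frames [G, P, B, F, J]
F -> hit
G -> hit
Hits: 4 of 10 references → 4/10 = 0.4000.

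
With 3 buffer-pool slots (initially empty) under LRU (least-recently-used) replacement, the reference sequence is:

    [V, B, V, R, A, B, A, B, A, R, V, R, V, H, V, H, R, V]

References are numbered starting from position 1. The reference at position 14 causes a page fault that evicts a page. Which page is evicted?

A

pos 1: V -> miss, frames (V)
pos 2: B -> miss, frames (V B)
pos 3: V -> hit
pos 4: R -> miss, frames (B V R)
pos 5: A -> miss, evict B, frames (V R A)
pos 6: B -> miss, evict V, frames (R A B)
pos 7: A -> hit
pos 8: B -> hit
pos 9: A -> hit
pos 10: R -> hit
pos 11: V -> miss, evict B, frames (A R V)
pos 12: R -> hit
pos 13: V -> hit
pos 14: H -> miss, evict A, frames (R V H)
At position 14, page A is evicted.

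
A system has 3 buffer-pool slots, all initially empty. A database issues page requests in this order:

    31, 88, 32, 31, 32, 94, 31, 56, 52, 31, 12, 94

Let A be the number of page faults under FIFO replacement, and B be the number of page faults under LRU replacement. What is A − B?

1

Under FIFO: F F F . . F F F F . F F → 9 faults.
Under LRU: F F F . . F . F F . F F → 8 faults.
A − B = 9 − 8 = 1.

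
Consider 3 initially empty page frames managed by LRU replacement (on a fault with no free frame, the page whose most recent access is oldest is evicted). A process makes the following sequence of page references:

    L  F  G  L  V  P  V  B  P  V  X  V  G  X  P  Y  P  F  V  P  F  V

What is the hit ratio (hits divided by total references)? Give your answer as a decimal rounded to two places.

L -> miss, frames {L}
F -> miss, frames {L,F}
G -> miss, frames {L,F,G}
L -> hit
V -> miss, evict F, frames {G,L,V}
P -> miss, evict G, frames {L,V,P}
V -> hit
B -> miss, evict L, frames {P,V,B}
P -> hit
V -> hit
X -> miss, evict B, frames {P,V,X}
V -> hit
G -> miss, evict P, frames {X,V,G}
X -> hit
P -> miss, evict V, frames {G,X,P}
Y -> miss, evict G, frames {X,P,Y}
P -> hit
F -> miss, evict X, frames {Y,P,F}
V -> miss, evict Y, frames {P,F,V}
P -> hit
F -> hit
V -> hit
Hits: 10 of 22 references → 10/22 = 0.4545.

0.45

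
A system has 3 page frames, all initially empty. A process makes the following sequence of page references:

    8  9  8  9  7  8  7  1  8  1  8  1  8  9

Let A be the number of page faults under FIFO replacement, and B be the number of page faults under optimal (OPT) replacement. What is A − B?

Under FIFO: F F . . F . . F F . . . . F → 6 faults.
Under OPT: F F . . F . . F . . . . . . → 4 faults.
A − B = 6 − 4 = 2.

2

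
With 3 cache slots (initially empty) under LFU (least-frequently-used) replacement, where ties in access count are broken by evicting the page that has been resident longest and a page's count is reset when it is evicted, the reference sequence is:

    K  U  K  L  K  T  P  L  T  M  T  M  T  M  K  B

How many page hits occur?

K: fault, frames [K]
U: fault, frames [K, U]
K: hit
L: fault, frames [K, U, L]
K: hit
T: fault, evict U, frames [K, L, T]
P: fault, evict L, frames [K, T, P]
L: fault, evict T, frames [K, P, L]
T: fault, evict P, frames [K, L, T]
M: fault, evict L, frames [K, T, M]
T: hit
M: hit
T: hit
M: hit
K: hit
B: fault, evict T, frames [K, M, B]
Hits: 7.

7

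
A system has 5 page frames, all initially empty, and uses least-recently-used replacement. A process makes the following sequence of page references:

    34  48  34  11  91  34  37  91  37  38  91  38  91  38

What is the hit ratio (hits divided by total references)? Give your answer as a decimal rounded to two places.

0.57

34 -> fault, frames (34)
48 -> fault, frames (34 48)
34 -> hit
11 -> fault, frames (48 34 11)
91 -> fault, frames (48 34 11 91)
34 -> hit
37 -> fault, frames (48 11 91 34 37)
91 -> hit
37 -> hit
38 -> fault, evict 48, frames (11 34 91 37 38)
91 -> hit
38 -> hit
91 -> hit
38 -> hit
Hits: 8 of 14 references → 8/14 = 0.5714.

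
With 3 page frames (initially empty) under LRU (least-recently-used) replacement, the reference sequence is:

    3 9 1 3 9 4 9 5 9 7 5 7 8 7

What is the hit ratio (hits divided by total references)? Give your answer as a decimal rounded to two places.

0.50

3 -> fault, frames {3}
9 -> fault, frames {3,9}
1 -> fault, frames {3,9,1}
3 -> hit
9 -> hit
4 -> fault, evict 1, frames {3,9,4}
9 -> hit
5 -> fault, evict 3, frames {4,9,5}
9 -> hit
7 -> fault, evict 4, frames {5,9,7}
5 -> hit
7 -> hit
8 -> fault, evict 9, frames {5,7,8}
7 -> hit
Hits: 7 of 14 references → 7/14 = 0.5000.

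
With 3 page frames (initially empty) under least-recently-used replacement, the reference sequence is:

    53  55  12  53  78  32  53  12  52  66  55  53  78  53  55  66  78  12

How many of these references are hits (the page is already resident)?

53 → miss, frames (53)
55 → miss, frames (53 55)
12 → miss, frames (53 55 12)
53 → hit
78 → miss, evict 55, frames (12 53 78)
32 → miss, evict 12, frames (53 78 32)
53 → hit
12 → miss, evict 78, frames (32 53 12)
52 → miss, evict 32, frames (53 12 52)
66 → miss, evict 53, frames (12 52 66)
55 → miss, evict 12, frames (52 66 55)
53 → miss, evict 52, frames (66 55 53)
78 → miss, evict 66, frames (55 53 78)
53 → hit
55 → hit
66 → miss, evict 78, frames (53 55 66)
78 → miss, evict 53, frames (55 66 78)
12 → miss, evict 55, frames (66 78 12)
Hits: 4.

4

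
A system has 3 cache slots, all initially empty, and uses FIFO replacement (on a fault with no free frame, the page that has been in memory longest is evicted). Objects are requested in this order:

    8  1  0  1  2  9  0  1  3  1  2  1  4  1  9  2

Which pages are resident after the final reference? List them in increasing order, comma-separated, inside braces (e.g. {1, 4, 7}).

8 -> fault, frames (8)
1 -> fault, frames (8 1)
0 -> fault, frames (8 1 0)
1 -> hit
2 -> fault, evict 8, frames (1 0 2)
9 -> fault, evict 1, frames (0 2 9)
0 -> hit
1 -> fault, evict 0, frames (2 9 1)
3 -> fault, evict 2, frames (9 1 3)
1 -> hit
2 -> fault, evict 9, frames (1 3 2)
1 -> hit
4 -> fault, evict 1, frames (3 2 4)
1 -> fault, evict 3, frames (2 4 1)
9 -> fault, evict 2, frames (4 1 9)
2 -> fault, evict 4, frames (1 9 2)

{1, 2, 9}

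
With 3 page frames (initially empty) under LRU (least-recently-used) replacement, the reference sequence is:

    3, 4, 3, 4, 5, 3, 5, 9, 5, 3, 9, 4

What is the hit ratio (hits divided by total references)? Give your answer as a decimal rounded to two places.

0.58

3 → miss, frames [3]
4 → miss, frames [3, 4]
3 → hit
4 → hit
5 → miss, frames [3, 4, 5]
3 → hit
5 → hit
9 → miss, evict 4, frames [3, 5, 9]
5 → hit
3 → hit
9 → hit
4 → miss, evict 5, frames [3, 9, 4]
Hits: 7 of 12 references → 7/12 = 0.5833.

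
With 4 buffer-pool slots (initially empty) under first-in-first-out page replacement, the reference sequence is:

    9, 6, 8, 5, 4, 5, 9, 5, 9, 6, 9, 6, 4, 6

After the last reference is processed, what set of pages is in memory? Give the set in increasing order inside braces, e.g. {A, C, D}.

9 → fault, frames {9}
6 → fault, frames {9,6}
8 → fault, frames {9,6,8}
5 → fault, frames {9,6,8,5}
4 → fault, evict 9, frames {6,8,5,4}
5 → hit
9 → fault, evict 6, frames {8,5,4,9}
5 → hit
9 → hit
6 → fault, evict 8, frames {5,4,9,6}
9 → hit
6 → hit
4 → hit
6 → hit

{4, 5, 6, 9}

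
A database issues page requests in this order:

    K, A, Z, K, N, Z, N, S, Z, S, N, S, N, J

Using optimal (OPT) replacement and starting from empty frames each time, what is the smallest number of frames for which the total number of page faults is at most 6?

3

f=1: 14 faults
f=2: 7 faults
f=3: 6 faults
f=4: 6 faults
f=5: 6 faults
f=6: 6 faults
Smallest f with faults ≤ 6 is 3.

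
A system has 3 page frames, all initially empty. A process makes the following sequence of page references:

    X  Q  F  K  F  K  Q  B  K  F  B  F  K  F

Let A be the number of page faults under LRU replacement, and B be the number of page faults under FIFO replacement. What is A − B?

Under LRU: F F F F . . . F . F . . . . → 6 faults.
Under FIFO: F F F F . . . F . . . . . . → 5 faults.
A − B = 6 − 5 = 1.

1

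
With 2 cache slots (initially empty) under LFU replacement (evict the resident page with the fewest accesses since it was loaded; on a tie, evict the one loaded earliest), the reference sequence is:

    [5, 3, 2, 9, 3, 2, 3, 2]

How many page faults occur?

5 → miss, frames [5]
3 → miss, frames [5, 3]
2 → miss, evict 5, frames [3, 2]
9 → miss, evict 3, frames [2, 9]
3 → miss, evict 2, frames [9, 3]
2 → miss, evict 9, frames [3, 2]
3 → hit
2 → hit
Page faults: 6.

6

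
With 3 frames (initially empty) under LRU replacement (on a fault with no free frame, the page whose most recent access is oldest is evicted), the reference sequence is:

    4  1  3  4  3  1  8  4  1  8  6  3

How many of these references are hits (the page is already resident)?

4 -> fault, frames [4]
1 -> fault, frames [4, 1]
3 -> fault, frames [4, 1, 3]
4 -> hit
3 -> hit
1 -> hit
8 -> fault, evict 4, frames [3, 1, 8]
4 -> fault, evict 3, frames [1, 8, 4]
1 -> hit
8 -> hit
6 -> fault, evict 4, frames [1, 8, 6]
3 -> fault, evict 1, frames [8, 6, 3]
Hits: 5.

5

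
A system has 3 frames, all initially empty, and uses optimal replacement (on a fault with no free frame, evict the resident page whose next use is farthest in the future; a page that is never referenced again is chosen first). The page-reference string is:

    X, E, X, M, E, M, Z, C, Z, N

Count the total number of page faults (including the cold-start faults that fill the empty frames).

6

X → miss, frames {X}
E → miss, frames {X,E}
X → hit
M → miss, frames {X,E,M}
E → hit
M → hit
Z → miss, evict M, frames {X,E,Z}
C → miss, evict E, frames {X,Z,C}
Z → hit
N → miss, evict C, frames {X,Z,N}
Page faults: 6.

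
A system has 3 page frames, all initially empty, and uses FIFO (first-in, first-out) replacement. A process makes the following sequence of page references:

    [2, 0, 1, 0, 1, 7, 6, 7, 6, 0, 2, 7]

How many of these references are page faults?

2 → fault, frames {2}
0 → fault, frames {2,0}
1 → fault, frames {2,0,1}
0 → hit
1 → hit
7 → fault, evict 2, frames {0,1,7}
6 → fault, evict 0, frames {1,7,6}
7 → hit
6 → hit
0 → fault, evict 1, frames {7,6,0}
2 → fault, evict 7, frames {6,0,2}
7 → fault, evict 6, frames {0,2,7}
Page faults: 8.

8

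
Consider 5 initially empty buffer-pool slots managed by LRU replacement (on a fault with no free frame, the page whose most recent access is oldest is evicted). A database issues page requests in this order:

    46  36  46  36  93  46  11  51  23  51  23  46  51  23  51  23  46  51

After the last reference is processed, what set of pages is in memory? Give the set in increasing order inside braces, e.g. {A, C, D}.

{11, 23, 46, 51, 93}

46 -> fault, frames {46}
36 -> fault, frames {46,36}
46 -> hit
36 -> hit
93 -> fault, frames {46,36,93}
46 -> hit
11 -> fault, frames {36,93,46,11}
51 -> fault, frames {36,93,46,11,51}
23 -> fault, evict 36, frames {93,46,11,51,23}
51 -> hit
23 -> hit
46 -> hit
51 -> hit
23 -> hit
51 -> hit
23 -> hit
46 -> hit
51 -> hit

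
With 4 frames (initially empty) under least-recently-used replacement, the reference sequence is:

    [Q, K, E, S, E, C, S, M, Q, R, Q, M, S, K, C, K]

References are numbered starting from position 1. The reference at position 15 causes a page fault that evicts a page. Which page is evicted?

Q

pos 1: Q -> fault, frames [Q]
pos 2: K -> fault, frames [Q, K]
pos 3: E -> fault, frames [Q, K, E]
pos 4: S -> fault, frames [Q, K, E, S]
pos 5: E -> hit
pos 6: C -> fault, evict Q, frames [K, S, E, C]
pos 7: S -> hit
pos 8: M -> fault, evict K, frames [E, C, S, M]
pos 9: Q -> fault, evict E, frames [C, S, M, Q]
pos 10: R -> fault, evict C, frames [S, M, Q, R]
pos 11: Q -> hit
pos 12: M -> hit
pos 13: S -> hit
pos 14: K -> fault, evict R, frames [Q, M, S, K]
pos 15: C -> fault, evict Q, frames [M, S, K, C]
At position 15, page Q is evicted.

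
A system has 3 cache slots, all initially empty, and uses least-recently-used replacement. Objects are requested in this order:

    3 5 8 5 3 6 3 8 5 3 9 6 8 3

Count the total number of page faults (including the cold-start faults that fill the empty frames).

10

3: miss, frames [3]
5: miss, frames [3, 5]
8: miss, frames [3, 5, 8]
5: hit
3: hit
6: miss, evict 8, frames [5, 3, 6]
3: hit
8: miss, evict 5, frames [6, 3, 8]
5: miss, evict 6, frames [3, 8, 5]
3: hit
9: miss, evict 8, frames [5, 3, 9]
6: miss, evict 5, frames [3, 9, 6]
8: miss, evict 3, frames [9, 6, 8]
3: miss, evict 9, frames [6, 8, 3]
Page faults: 10.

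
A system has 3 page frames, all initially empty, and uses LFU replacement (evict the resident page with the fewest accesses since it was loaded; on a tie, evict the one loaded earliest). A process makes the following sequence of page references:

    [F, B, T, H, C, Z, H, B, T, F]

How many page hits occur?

1

F: miss, frames {F}
B: miss, frames {F,B}
T: miss, frames {F,B,T}
H: miss, evict F, frames {B,T,H}
C: miss, evict B, frames {T,H,C}
Z: miss, evict T, frames {H,C,Z}
H: hit
B: miss, evict C, frames {H,Z,B}
T: miss, evict Z, frames {H,B,T}
F: miss, evict B, frames {H,T,F}
Hits: 1.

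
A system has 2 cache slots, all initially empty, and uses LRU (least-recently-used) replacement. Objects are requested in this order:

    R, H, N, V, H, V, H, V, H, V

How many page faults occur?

R → miss, frames {R}
H → miss, frames {R,H}
N → miss, evict R, frames {H,N}
V → miss, evict H, frames {N,V}
H → miss, evict N, frames {V,H}
V → hit
H → hit
V → hit
H → hit
V → hit
Page faults: 5.

5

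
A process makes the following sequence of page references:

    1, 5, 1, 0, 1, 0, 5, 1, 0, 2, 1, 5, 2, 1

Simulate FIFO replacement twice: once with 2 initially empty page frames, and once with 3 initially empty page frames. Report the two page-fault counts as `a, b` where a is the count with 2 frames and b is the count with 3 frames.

2 frames: F F . F F . F . F F F F F F → 11 faults.
3 frames: F F . F . . . . . F F F . . → 6 faults.
6 < 11: adding a frame reduced faults, as is typical.

11, 6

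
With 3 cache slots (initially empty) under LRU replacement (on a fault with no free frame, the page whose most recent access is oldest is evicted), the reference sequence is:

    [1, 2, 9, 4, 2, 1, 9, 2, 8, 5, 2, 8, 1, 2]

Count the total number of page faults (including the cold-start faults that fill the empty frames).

9

1 → miss, frames (1)
2 → miss, frames (1 2)
9 → miss, frames (1 2 9)
4 → miss, evict 1, frames (2 9 4)
2 → hit
1 → miss, evict 9, frames (4 2 1)
9 → miss, evict 4, frames (2 1 9)
2 → hit
8 → miss, evict 1, frames (9 2 8)
5 → miss, evict 9, frames (2 8 5)
2 → hit
8 → hit
1 → miss, evict 5, frames (2 8 1)
2 → hit
Page faults: 9.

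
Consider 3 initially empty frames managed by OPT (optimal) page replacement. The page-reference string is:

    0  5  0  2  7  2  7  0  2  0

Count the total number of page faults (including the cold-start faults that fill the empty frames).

4

0 -> miss, frames (0)
5 -> miss, frames (0 5)
0 -> hit
2 -> miss, frames (0 5 2)
7 -> miss, evict 5, frames (0 2 7)
2 -> hit
7 -> hit
0 -> hit
2 -> hit
0 -> hit
Page faults: 4.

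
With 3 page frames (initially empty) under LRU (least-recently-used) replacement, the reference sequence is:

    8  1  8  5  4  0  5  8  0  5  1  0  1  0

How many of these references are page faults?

7

8 → miss, frames (8)
1 → miss, frames (8 1)
8 → hit
5 → miss, frames (1 8 5)
4 → miss, evict 1, frames (8 5 4)
0 → miss, evict 8, frames (5 4 0)
5 → hit
8 → miss, evict 4, frames (0 5 8)
0 → hit
5 → hit
1 → miss, evict 8, frames (0 5 1)
0 → hit
1 → hit
0 → hit
Page faults: 7.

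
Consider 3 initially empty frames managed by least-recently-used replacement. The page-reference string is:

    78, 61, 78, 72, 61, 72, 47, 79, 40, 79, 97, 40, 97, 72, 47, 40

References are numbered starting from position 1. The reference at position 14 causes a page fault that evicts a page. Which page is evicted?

pos 1: 78 → fault, frames (78)
pos 2: 61 → fault, frames (78 61)
pos 3: 78 → hit
pos 4: 72 → fault, frames (61 78 72)
pos 5: 61 → hit
pos 6: 72 → hit
pos 7: 47 → fault, evict 78, frames (61 72 47)
pos 8: 79 → fault, evict 61, frames (72 47 79)
pos 9: 40 → fault, evict 72, frames (47 79 40)
pos 10: 79 → hit
pos 11: 97 → fault, evict 47, frames (40 79 97)
pos 12: 40 → hit
pos 13: 97 → hit
pos 14: 72 → fault, evict 79, frames (40 97 72)
At position 14, page 79 is evicted.

79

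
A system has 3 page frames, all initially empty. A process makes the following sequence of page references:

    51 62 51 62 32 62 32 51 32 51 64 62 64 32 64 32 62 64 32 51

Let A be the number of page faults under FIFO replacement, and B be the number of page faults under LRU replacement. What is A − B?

Under FIFO: F F . . F . . . . . F . . . . . . . . F → 5 faults.
Under LRU: F F . . F . . . . . F F . F . . . . . F → 7 faults.
A − B = 5 − 7 = -2.

-2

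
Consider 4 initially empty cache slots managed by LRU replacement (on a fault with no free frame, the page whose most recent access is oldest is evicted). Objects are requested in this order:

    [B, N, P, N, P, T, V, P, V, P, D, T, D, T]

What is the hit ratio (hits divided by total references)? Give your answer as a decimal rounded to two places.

0.57

B -> miss, frames (B)
N -> miss, frames (B N)
P -> miss, frames (B N P)
N -> hit
P -> hit
T -> miss, frames (B N P T)
V -> miss, evict B, frames (N P T V)
P -> hit
V -> hit
P -> hit
D -> miss, evict N, frames (T V P D)
T -> hit
D -> hit
T -> hit
Hits: 8 of 14 references → 8/14 = 0.5714.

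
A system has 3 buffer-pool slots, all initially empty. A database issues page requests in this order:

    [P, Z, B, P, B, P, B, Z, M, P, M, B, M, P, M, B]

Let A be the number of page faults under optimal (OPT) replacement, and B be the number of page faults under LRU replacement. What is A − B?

Under OPT: F F F . . . . . F . . . . . . . → 4 faults.
Under LRU: F F F . . . . . F F . F . . . . → 6 faults.
A − B = 4 − 6 = -2.

-2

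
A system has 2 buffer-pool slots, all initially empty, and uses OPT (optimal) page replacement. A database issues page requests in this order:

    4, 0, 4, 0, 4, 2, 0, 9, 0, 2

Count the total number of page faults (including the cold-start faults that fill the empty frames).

5

4: fault, frames [4]
0: fault, frames [4, 0]
4: hit
0: hit
4: hit
2: fault, evict 4, frames [0, 2]
0: hit
9: fault, evict 2, frames [0, 9]
0: hit
2: fault, evict 9, frames [0, 2]
Page faults: 5.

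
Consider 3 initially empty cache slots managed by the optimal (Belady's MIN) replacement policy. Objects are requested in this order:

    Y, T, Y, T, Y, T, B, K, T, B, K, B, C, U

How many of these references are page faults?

Y: miss, frames {Y}
T: miss, frames {Y,T}
Y: hit
T: hit
Y: hit
T: hit
B: miss, frames {Y,T,B}
K: miss, evict Y, frames {T,B,K}
T: hit
B: hit
K: hit
B: hit
C: miss, evict K, frames {T,B,C}
U: miss, evict C, frames {T,B,U}
Page faults: 6.

6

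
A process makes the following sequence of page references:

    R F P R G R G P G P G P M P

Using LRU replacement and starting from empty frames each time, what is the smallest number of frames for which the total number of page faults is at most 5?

3

f=1: 14 faults
f=2: 7 faults
f=3: 5 faults
f=4: 5 faults
f=5: 5 faults
Smallest f with faults ≤ 5 is 3.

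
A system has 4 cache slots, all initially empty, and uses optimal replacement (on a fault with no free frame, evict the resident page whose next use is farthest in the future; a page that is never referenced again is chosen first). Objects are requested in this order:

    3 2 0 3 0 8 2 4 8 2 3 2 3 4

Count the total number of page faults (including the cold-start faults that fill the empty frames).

5

3: fault, frames (3)
2: fault, frames (3 2)
0: fault, frames (3 2 0)
3: hit
0: hit
8: fault, frames (3 2 0 8)
2: hit
4: fault, evict 0, frames (3 2 8 4)
8: hit
2: hit
3: hit
2: hit
3: hit
4: hit
Page faults: 5.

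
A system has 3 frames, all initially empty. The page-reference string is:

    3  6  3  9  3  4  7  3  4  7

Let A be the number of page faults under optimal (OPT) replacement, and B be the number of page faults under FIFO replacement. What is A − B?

-1

Under OPT: F F . F . F F . . . → 5 faults.
Under FIFO: F F . F . F F F . . → 6 faults.
A − B = 5 − 6 = -1.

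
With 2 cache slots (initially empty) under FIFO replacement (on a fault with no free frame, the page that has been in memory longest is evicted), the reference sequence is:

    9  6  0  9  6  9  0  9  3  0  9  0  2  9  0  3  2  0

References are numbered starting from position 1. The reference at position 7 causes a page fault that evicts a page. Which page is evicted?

9

pos 1: 9: fault, frames [9]
pos 2: 6: fault, frames [9, 6]
pos 3: 0: fault, evict 9, frames [6, 0]
pos 4: 9: fault, evict 6, frames [0, 9]
pos 5: 6: fault, evict 0, frames [9, 6]
pos 6: 9: hit
pos 7: 0: fault, evict 9, frames [6, 0]
At position 7, page 9 is evicted.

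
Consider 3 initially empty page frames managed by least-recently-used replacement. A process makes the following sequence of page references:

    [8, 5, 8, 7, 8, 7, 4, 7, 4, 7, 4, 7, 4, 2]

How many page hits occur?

9

8 → fault, frames [8]
5 → fault, frames [8, 5]
8 → hit
7 → fault, frames [5, 8, 7]
8 → hit
7 → hit
4 → fault, evict 5, frames [8, 7, 4]
7 → hit
4 → hit
7 → hit
4 → hit
7 → hit
4 → hit
2 → fault, evict 8, frames [7, 4, 2]
Hits: 9.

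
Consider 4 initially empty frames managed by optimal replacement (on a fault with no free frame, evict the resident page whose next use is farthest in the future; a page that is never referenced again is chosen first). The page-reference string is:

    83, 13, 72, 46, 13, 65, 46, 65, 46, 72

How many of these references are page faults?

83 → fault, frames [83]
13 → fault, frames [83, 13]
72 → fault, frames [83, 13, 72]
46 → fault, frames [83, 13, 72, 46]
13 → hit
65 → fault, evict 13, frames [83, 72, 46, 65]
46 → hit
65 → hit
46 → hit
72 → hit
Page faults: 5.

5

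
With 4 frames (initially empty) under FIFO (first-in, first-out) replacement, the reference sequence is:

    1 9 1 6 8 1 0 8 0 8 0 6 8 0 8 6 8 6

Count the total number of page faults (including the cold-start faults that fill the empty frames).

1 → miss, frames (1)
9 → miss, frames (1 9)
1 → hit
6 → miss, frames (1 9 6)
8 → miss, frames (1 9 6 8)
1 → hit
0 → miss, evict 1, frames (9 6 8 0)
8 → hit
0 → hit
8 → hit
0 → hit
6 → hit
8 → hit
0 → hit
8 → hit
6 → hit
8 → hit
6 → hit
Page faults: 5.

5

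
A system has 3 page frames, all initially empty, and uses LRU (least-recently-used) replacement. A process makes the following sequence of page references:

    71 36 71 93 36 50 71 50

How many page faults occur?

5

71 -> fault, frames {71}
36 -> fault, frames {71,36}
71 -> hit
93 -> fault, frames {36,71,93}
36 -> hit
50 -> fault, evict 71, frames {93,36,50}
71 -> fault, evict 93, frames {36,50,71}
50 -> hit
Page faults: 5.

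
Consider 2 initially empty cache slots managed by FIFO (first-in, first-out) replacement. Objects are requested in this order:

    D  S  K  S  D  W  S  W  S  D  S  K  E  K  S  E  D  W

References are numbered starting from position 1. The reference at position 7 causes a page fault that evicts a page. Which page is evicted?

pos 1: D -> miss, frames [D]
pos 2: S -> miss, frames [D, S]
pos 3: K -> miss, evict D, frames [S, K]
pos 4: S -> hit
pos 5: D -> miss, evict S, frames [K, D]
pos 6: W -> miss, evict K, frames [D, W]
pos 7: S -> miss, evict D, frames [W, S]
At position 7, page D is evicted.

D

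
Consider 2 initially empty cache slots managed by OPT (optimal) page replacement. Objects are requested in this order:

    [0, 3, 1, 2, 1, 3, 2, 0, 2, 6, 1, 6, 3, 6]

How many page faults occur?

0: fault, frames (0)
3: fault, frames (0 3)
1: fault, evict 0, frames (3 1)
2: fault, evict 3, frames (1 2)
1: hit
3: fault, evict 1, frames (2 3)
2: hit
0: fault, evict 3, frames (2 0)
2: hit
6: fault, evict 0, frames (2 6)
1: fault, evict 2, frames (6 1)
6: hit
3: fault, evict 1, frames (6 3)
6: hit
Page faults: 9.

9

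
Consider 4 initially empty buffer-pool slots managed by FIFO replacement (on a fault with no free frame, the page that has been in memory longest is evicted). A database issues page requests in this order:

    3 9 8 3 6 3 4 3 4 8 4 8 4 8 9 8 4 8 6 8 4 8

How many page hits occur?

12

3 → miss, frames (3)
9 → miss, frames (3 9)
8 → miss, frames (3 9 8)
3 → hit
6 → miss, frames (3 9 8 6)
3 → hit
4 → miss, evict 3, frames (9 8 6 4)
3 → miss, evict 9, frames (8 6 4 3)
4 → hit
8 → hit
4 → hit
8 → hit
4 → hit
8 → hit
9 → miss, evict 8, frames (6 4 3 9)
8 → miss, evict 6, frames (4 3 9 8)
4 → hit
8 → hit
6 → miss, evict 4, frames (3 9 8 6)
8 → hit
4 → miss, evict 3, frames (9 8 6 4)
8 → hit
Hits: 12.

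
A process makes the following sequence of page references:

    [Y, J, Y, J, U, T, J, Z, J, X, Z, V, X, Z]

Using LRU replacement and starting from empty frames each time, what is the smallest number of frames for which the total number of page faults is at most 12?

f=1: 14 faults
f=2: 11 faults
f=3: 7 faults
f=4: 7 faults
f=5: 7 faults
f=6: 7 faults
f=7: 7 faults
Smallest f with faults ≤ 12 is 2.

2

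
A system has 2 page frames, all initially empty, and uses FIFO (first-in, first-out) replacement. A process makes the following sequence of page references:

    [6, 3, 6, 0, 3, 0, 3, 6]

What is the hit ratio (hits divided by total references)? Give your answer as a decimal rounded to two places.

0.50

6: miss, frames (6)
3: miss, frames (6 3)
6: hit
0: miss, evict 6, frames (3 0)
3: hit
0: hit
3: hit
6: miss, evict 3, frames (0 6)
Hits: 4 of 8 references → 4/8 = 0.5000.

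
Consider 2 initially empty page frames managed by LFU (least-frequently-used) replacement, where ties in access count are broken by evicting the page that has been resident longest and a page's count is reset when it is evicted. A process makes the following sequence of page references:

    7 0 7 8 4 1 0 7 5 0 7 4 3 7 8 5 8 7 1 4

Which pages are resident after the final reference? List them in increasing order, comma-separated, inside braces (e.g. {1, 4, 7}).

7: fault, frames {7}
0: fault, frames {7,0}
7: hit
8: fault, evict 0, frames {7,8}
4: fault, evict 8, frames {7,4}
1: fault, evict 4, frames {7,1}
0: fault, evict 1, frames {7,0}
7: hit
5: fault, evict 0, frames {7,5}
0: fault, evict 5, frames {7,0}
7: hit
4: fault, evict 0, frames {7,4}
3: fault, evict 4, frames {7,3}
7: hit
8: fault, evict 3, frames {7,8}
5: fault, evict 8, frames {7,5}
8: fault, evict 5, frames {7,8}
7: hit
1: fault, evict 8, frames {7,1}
4: fault, evict 1, frames {7,4}

{4, 7}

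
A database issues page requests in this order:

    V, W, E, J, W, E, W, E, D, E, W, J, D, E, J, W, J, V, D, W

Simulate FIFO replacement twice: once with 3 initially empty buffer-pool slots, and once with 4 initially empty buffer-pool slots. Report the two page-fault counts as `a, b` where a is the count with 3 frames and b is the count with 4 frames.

3 frames: F F F F . . . . F . F . . F F . . F F F → 11 faults.
4 frames: F F F F . . . . F . . . . . . . . F . F → 7 faults.
7 < 11: adding a frame reduced faults, as is typical.

11, 7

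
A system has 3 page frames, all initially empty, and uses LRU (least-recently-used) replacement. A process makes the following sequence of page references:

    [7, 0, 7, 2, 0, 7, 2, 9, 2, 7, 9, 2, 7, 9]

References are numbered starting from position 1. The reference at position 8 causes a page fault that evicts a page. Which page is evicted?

0

pos 1: 7 → fault, frames {7}
pos 2: 0 → fault, frames {7,0}
pos 3: 7 → hit
pos 4: 2 → fault, frames {0,7,2}
pos 5: 0 → hit
pos 6: 7 → hit
pos 7: 2 → hit
pos 8: 9 → fault, evict 0, frames {7,2,9}
At position 8, page 0 is evicted.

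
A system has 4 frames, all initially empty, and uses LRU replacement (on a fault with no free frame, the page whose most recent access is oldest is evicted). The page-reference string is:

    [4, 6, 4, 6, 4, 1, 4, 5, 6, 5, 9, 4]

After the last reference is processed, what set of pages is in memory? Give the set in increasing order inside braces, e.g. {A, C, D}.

{4, 5, 6, 9}

4 → fault, frames (4)
6 → fault, frames (4 6)
4 → hit
6 → hit
4 → hit
1 → fault, frames (6 4 1)
4 → hit
5 → fault, frames (6 1 4 5)
6 → hit
5 → hit
9 → fault, evict 1, frames (4 6 5 9)
4 → hit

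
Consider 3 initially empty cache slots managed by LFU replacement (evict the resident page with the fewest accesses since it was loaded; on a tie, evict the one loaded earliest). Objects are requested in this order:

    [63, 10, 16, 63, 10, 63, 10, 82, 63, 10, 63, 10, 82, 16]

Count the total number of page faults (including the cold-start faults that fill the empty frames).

5

63 → fault, frames [63]
10 → fault, frames [63, 10]
16 → fault, frames [63, 10, 16]
63 → hit
10 → hit
63 → hit
10 → hit
82 → fault, evict 16, frames [63, 10, 82]
63 → hit
10 → hit
63 → hit
10 → hit
82 → hit
16 → fault, evict 82, frames [63, 10, 16]
Page faults: 5.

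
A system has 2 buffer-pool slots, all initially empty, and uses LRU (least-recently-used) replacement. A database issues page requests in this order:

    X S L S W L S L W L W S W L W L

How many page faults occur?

9

X -> miss, frames {X}
S -> miss, frames {X,S}
L -> miss, evict X, frames {S,L}
S -> hit
W -> miss, evict L, frames {S,W}
L -> miss, evict S, frames {W,L}
S -> miss, evict W, frames {L,S}
L -> hit
W -> miss, evict S, frames {L,W}
L -> hit
W -> hit
S -> miss, evict L, frames {W,S}
W -> hit
L -> miss, evict S, frames {W,L}
W -> hit
L -> hit
Page faults: 9.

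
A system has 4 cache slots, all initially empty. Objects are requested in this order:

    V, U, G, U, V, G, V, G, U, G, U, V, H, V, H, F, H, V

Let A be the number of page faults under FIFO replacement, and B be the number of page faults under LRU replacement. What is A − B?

1

Under FIFO: F F F . . . . . . . . . F . . F . F → 6 faults.
Under LRU: F F F . . . . . . . . . F . . F . . → 5 faults.
A − B = 6 − 5 = 1.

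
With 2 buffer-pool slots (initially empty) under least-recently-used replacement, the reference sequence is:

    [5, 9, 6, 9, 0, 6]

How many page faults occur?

5

5 → fault, frames {5}
9 → fault, frames {5,9}
6 → fault, evict 5, frames {9,6}
9 → hit
0 → fault, evict 6, frames {9,0}
6 → fault, evict 9, frames {0,6}
Page faults: 5.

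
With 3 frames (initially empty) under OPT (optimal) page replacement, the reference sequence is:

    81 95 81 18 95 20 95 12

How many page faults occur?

81: fault, frames (81)
95: fault, frames (81 95)
81: hit
18: fault, frames (81 95 18)
95: hit
20: fault, evict 18, frames (81 95 20)
95: hit
12: fault, evict 20, frames (81 95 12)
Page faults: 5.

5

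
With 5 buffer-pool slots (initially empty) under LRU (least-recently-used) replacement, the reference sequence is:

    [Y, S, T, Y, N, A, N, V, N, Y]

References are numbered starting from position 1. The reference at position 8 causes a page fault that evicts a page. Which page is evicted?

pos 1: Y -> miss, frames (Y)
pos 2: S -> miss, frames (Y S)
pos 3: T -> miss, frames (Y S T)
pos 4: Y -> hit
pos 5: N -> miss, frames (S T Y N)
pos 6: A -> miss, frames (S T Y N A)
pos 7: N -> hit
pos 8: V -> miss, evict S, frames (T Y A N V)
At position 8, page S is evicted.

S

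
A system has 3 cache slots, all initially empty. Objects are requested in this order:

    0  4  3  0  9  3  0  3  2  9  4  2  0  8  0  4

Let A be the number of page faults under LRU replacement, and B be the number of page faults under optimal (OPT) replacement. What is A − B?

3

Under LRU: F F F . F . . . F F F . F F . F → 10 faults.
Under OPT: F F F . F . . . F . F . . F . . → 7 faults.
A − B = 10 − 7 = 3.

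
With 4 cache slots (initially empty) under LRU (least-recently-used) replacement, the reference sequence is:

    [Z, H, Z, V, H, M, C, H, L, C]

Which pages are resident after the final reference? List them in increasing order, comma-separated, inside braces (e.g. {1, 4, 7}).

{C, H, L, M}

Z -> miss, frames [Z]
H -> miss, frames [Z, H]
Z -> hit
V -> miss, frames [H, Z, V]
H -> hit
M -> miss, frames [Z, V, H, M]
C -> miss, evict Z, frames [V, H, M, C]
H -> hit
L -> miss, evict V, frames [M, C, H, L]
C -> hit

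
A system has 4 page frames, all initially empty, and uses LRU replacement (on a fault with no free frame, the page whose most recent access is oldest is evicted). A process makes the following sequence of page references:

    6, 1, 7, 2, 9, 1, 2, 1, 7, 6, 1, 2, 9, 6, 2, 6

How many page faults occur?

7

6 -> fault, frames {6}
1 -> fault, frames {6,1}
7 -> fault, frames {6,1,7}
2 -> fault, frames {6,1,7,2}
9 -> fault, evict 6, frames {1,7,2,9}
1 -> hit
2 -> hit
1 -> hit
7 -> hit
6 -> fault, evict 9, frames {2,1,7,6}
1 -> hit
2 -> hit
9 -> fault, evict 7, frames {6,1,2,9}
6 -> hit
2 -> hit
6 -> hit
Page faults: 7.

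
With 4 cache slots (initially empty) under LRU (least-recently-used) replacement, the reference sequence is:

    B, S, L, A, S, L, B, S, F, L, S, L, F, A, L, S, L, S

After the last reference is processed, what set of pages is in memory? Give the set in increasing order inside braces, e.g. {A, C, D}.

B: fault, frames {B}
S: fault, frames {B,S}
L: fault, frames {B,S,L}
A: fault, frames {B,S,L,A}
S: hit
L: hit
B: hit
S: hit
F: fault, evict A, frames {L,B,S,F}
L: hit
S: hit
L: hit
F: hit
A: fault, evict B, frames {S,L,F,A}
L: hit
S: hit
L: hit
S: hit

{A, F, L, S}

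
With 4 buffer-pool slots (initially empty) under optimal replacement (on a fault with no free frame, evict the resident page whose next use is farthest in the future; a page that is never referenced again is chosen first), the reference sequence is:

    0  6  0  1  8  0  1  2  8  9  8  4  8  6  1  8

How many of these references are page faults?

7

0 → fault, frames {0}
6 → fault, frames {0,6}
0 → hit
1 → fault, frames {0,6,1}
8 → fault, frames {0,6,1,8}
0 → hit
1 → hit
2 → fault, evict 0, frames {6,1,8,2}
8 → hit
9 → fault, evict 2, frames {6,1,8,9}
8 → hit
4 → fault, evict 9, frames {6,1,8,4}
8 → hit
6 → hit
1 → hit
8 → hit
Page faults: 7.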